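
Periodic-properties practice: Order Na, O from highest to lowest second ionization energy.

Na > O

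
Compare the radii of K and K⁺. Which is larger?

Forming K⁺ removes 1 electron from K. Fewer electrons for the same nuclear charge means less shielding and a higher Z_eff on the remaining electrons, and for main-group metals the entire outer shell is lost.
A cation is smaller than its parent atom: K⁺ < K.

K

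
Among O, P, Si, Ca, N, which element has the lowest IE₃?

P

The third ionization energy removes an electron from the +2 ion. For each element: O²⁺ still has 4 valence electrons; P²⁺ still has 3 valence electrons; Si²⁺ still has 2 valence electrons; Ca²⁺ is the bare [Ar] core; N²⁺ still has 3 valence electrons.
Usually core removal costs more than valence removal, but here the competition is close: a tightly held n=2 valence electron can cost more to remove than an n=3 core electron, so the actual values have to decide it.
Valence configurations: O²⁺ [He]2s²2p², P²⁺ [Ne]3s²3p¹, Si²⁺ [Ne]3s², N²⁺ [He]2s²2p¹.
P²⁺ loses a lone 3p electron whereas Si²⁺ must break into a filled 3s² pair, so IE_3(Si) > IE_3(P) even though P has the higher nuclear charge.
The numbers (kJ/mol): O 5300, P 2914, Si 3232, Ca 4912, N 4578.
Overall IE_3 order: P < Si < N < Ca < O.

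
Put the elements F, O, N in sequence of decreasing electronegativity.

F > O > N

N is in period 2, group 15; O is in period 2, group 16; F is in period 2, group 17.
EN rises left→right (higher Z_eff, smaller atoms) and falls top→bottom (larger, more shielded atoms).
All lie in period 2, so electronegativity increases left to right.
So from highest to lowest: F > O > N.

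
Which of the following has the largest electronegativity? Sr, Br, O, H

Electronegativity increases across a period and decreases down a group, tracking effective nuclear charge and atomic size.
Neither a single period nor a single group — weigh both effects.
H > Sr: the two effects oppose for this pair; the down-group effect wins (2.20 vs 0.95).
Br > H: period and group pull opposite ways; the across-period shift dominates (2.96 vs 2.20).
O > Br: the two effects oppose for this pair; the down-group effect wins (3.44 vs 2.96).
Tabulated electronegativity (Pauling): H 2.20, O 3.44, Br 2.96, Sr 0.95.
The largest electronegativity among these belongs to O.

O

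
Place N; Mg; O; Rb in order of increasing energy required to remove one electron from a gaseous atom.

N is in period 2, group 15; O is in period 2, group 16; Mg is in period 3, group 2; Rb is in period 5, group 1.
First ionization energy rises across a period (greater Z_eff holds electrons more tightly) and falls down a group (valence electrons are farther from the nucleus).
Here both period and group differ, so the two effects have to be weighed against each other.
Mg > Rb: both effects reinforce here, so Mg is clearly the higher of the two.
O > Mg: both effects reinforce here, so O is clearly the higher of the two.
N > O: this pair runs against the simple trend — see the exception note.
Note the exception: N has a higher first ionization energy than O, contrary to the simple trend — pairing an electron in O's 2p⁴ costs repulsion energy, so O ionizes more easily than half-filled N (2p³).
Tabulated first ionization energy (kJ/mol): N 1402, O 1314, Mg 738, Rb 403.
So from lowest to highest: Rb < Mg < O < N.

Rb < Mg < O < N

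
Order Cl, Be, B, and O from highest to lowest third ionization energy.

IE_3 is the cost of taking one more electron from the +2 cation: Cl²⁺ still has 5 valence electrons; Be²⁺ is the bare [He] core; B²⁺ still has 1 valence electron; O²⁺ still has 4 valence electrons.
Pulling an electron out of a noble-gas core costs far more than removing a remaining valence electron, so Be sits at the high end of IE_3.
Valence configurations: Cl²⁺ [Ne]3s²3p³, B²⁺ [He]2s¹, O²⁺ [He]2s²2p².
Tabulated IE_3 (kJ/mol): Cl 3822, Be 14849, B 3660, O 5300.
So the third ionization energies run B < Cl < O < Be.

Be > O > Cl > B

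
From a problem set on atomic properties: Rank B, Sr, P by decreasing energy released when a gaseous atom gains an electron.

B is in period 2, group 13; P is in period 3, group 15; Sr is in period 5, group 2.
Atoms with high Z_eff and room in the valence shell (especially the halogens) have the most exothermic electron affinities.
Here both period and group differ, so the two effects have to be weighed against each other.
B > Sr: both effects reinforce here, so B is clearly the higher of the two.
P > B: period and group pull opposite ways; the across-period shift dominates (72 vs 27 kJ/mol).
Approximate values (kJ/mol): B 27, P 72, Sr 5.
So from highest to lowest: P > B > Sr.

P > B > Sr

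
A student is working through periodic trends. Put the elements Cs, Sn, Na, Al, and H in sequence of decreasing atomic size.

Cs > Na > Sn > Al > H

Moving right in a period, electrons are added to the same shell under a stronger nuclear pull, so atoms get smaller; moving down, a new shell is opened and atoms get larger.
These span different periods and groups, so the two trends combine.
Al > H: the two effects oppose for this pair; the down-group effect wins (126 vs 32 pm).
Sn > Al: the two effects oppose for this pair; the down-group effect wins (140 vs 126 pm).
Na > Sn: the two effects oppose for this pair; the across-period effect wins (155 vs 140 pm).
Cs > Na: Cs sits below Na in group 1, so the down-group effect alone puts Cs larger.
Tabulated atomic radius (pm): H 32, Na 155, Al 126, Sn 140, Cs 232.
So from largest to smallest: Cs > Na > Sn > Al > H.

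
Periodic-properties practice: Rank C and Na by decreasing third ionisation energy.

Na > C

Consider each +2 ion: C²⁺ still has 2 valence electrons; Na²⁺ is already 1 electron into the core.
Breaking into a closed-shell core is much more expensive than removing a leftover valence electron — Na has the largest IE_3 here.
The numbers (kJ/mol): C 4620, Na 6910.
Putting it together, IE_3: C < Na.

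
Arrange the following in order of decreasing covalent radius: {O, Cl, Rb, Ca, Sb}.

O is in period 2, group 16; Cl is in period 3, group 17; Ca is in period 4, group 2; Rb is in period 5, group 1; Sb is in period 5, group 15.
Radius decreases left→right (rising Z_eff, same n) and increases top→bottom (higher n).
These span different periods and groups, so the two trends combine.
Cl > O: period and group pull opposite ways; the down-group shift dominates (99 vs 63 pm).
Sb > Cl: relative to Cl, both the across-period and down-group shifts push Sb's atomic radius up.
Ca > Sb: period and group pull opposite ways; the across-period shift dominates (171 vs 140 pm).
Rb > Ca: both effects reinforce here, so Rb is clearly the larger of the two.
For reference (pm): O 63, Cl 99, Ca 171, Rb 210, Sb 140.
So from largest to smallest: Rb > Ca > Sb > Cl > O.

Rb > Ca > Sb > Cl > O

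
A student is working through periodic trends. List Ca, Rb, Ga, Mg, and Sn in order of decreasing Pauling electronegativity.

Sn > Ga > Mg > Ca > Rb

Mg is in period 3, group 2; Ca is in period 4, group 2; Ga is in period 4, group 13; Rb is in period 5, group 1; Sn is in period 5, group 14.
Smaller atoms with higher effective nuclear charge are more electronegative.
Neither a single period nor a single group — weigh both effects.
Ca > Rb: both effects reinforce here, so Ca is clearly the higher of the two.
Mg > Ca: Mg sits above Ca in group 2, so the down-group effect alone puts Mg higher.
Ga > Mg: the two effects oppose for this pair; the across-period effect wins (1.81 vs 1.31).
Sn > Ga: period and group pull opposite ways; the across-period shift dominates (1.96 vs 1.81).
Approximate values (Pauling): Mg 1.31, Ca 1.00, Ga 1.81, Rb 0.82, Sn 1.96.
So from highest to lowest: Sn > Ga > Mg > Ca > Rb.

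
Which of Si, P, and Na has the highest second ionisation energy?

Consider each +1 ion: Si⁺ still has 3 valence electrons; P⁺ still has 4 valence electrons; Na⁺ is the bare [Ne] core.
Pulling an electron out of a noble-gas core costs far more than removing a remaining valence electron, so Na sits at the high end of IE_2.
Valence configurations: Si⁺ [Ne]3s²3p¹, P⁺ [Ne]3s²3p².
Tabulated IE_2 (kJ/mol): Si 1577, P 1907, Na 4562.
Putting it together, IE_2: Si < P < Na.

Na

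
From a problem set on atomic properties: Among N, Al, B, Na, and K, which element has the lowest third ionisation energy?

Al

After 2 electrons have been removed, what remains? N²⁺ still has 3 valence electrons; Al²⁺ still has 1 valence electron; B²⁺ still has 1 valence electron; Na²⁺ is already 1 electron into the core; K²⁺ is already 1 electron into the core.
Usually core removal costs more than valence removal, but here the competition is close: a tightly held n=2 valence electron can cost more to remove than an n=3 core electron, so the actual values have to decide it.
Valence configurations: N²⁺ [He]2s²2p¹, Al²⁺ [Ne]3s¹, B²⁺ [He]2s¹.
Approximate IE_3 values (kJ/mol): N 4578, Al 2745, B 3660, Na 6910, K 4420.
Hence IE_3: Al < B < K < N < Na.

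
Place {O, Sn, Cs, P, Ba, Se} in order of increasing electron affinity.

Ba < Cs < P < Sn < O < Se

O is in period 2, group 16; P is in period 3, group 15; Se is in period 4, group 16; Sn is in period 5, group 14; Cs is in period 6, group 1; Ba is in period 6, group 2.
EA tends to increase across a period and decrease down a group, though the pattern is less regular than for IE or radius.
Neither a single period nor a single group — weigh both effects.
Cs > Ba: this pair runs against the simple trend — see the exception note.
P > Cs: relative to Cs, both the across-period and down-group shifts push P's electron affinity up.
Sn > P: this pair runs against the simple trend — see the exception note.
O > Sn: relative to Sn, both the across-period and down-group shifts push O's electron affinity up.
Se > O: this pair runs against the simple trend — see the exception note.
Note the exception: Cs has a higher electron affinity than Ba, contrary to the simple trend — adding an electron to Ba (ns²) has to open a new, higher-energy np subshell, which is unfavourable.
Note the exception: Sn has a higher electron affinity than P, contrary to the simple trend — adding an electron to P's half-filled np³ subshell costs electron-pairing energy.
Note the exception: Se has a higher electron affinity than O, contrary to the simple trend — O's compact 2p subshell gives strong electron–electron repulsion on the added electron.
For reference (kJ/mol): O 141, P 72, Se 195, Sn 107, Cs 46, Ba 14.
So from lowest to highest: Ba < Cs < P < Sn < O < Se.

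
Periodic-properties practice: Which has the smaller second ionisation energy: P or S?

P

Consider each +1 ion: P⁺ still has 4 valence electrons; S⁺ still has 5 valence electrons.
All are still removing valence electrons, so compare the +1 ions as you would atoms: IE_2 generally rises across a period (higher Z_eff) and falls down a group (larger shell), subject to the usual subshell exceptions.
Valence configurations: P⁺ [Ne]3s²3p², S⁺ [Ne]3s²3p³.
The numbers (kJ/mol): P 1907, S 2252.
Hence IE_2: P < S.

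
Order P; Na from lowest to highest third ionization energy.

IE_3 is the cost of taking one more electron from the +2 cation: P²⁺ still has 3 valence electrons; Na²⁺ is already 1 electron into the core.
Core electrons are held far more tightly than valence electrons, so Na tops the IE_3 order.
Approximate IE_3 values (kJ/mol): P 2914, Na 6910.
Overall IE_3 order: P < Na.

P < Na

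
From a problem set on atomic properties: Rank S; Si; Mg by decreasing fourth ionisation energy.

IE_4 is the cost of taking one more electron from the +3 cation: S³⁺ still has 3 valence electrons; Si³⁺ still has 1 valence electron; Mg³⁺ is already 1 electron into the core.
Pulling an electron out of a noble-gas core costs far more than removing a remaining valence electron, so Mg sits at the high end of IE_4.
Valence configurations: S³⁺ [Ne]3s²3p¹, Si³⁺ [Ne]3s¹.
The numbers (kJ/mol): S 4556, Si 4356, Mg 10543.
Overall IE_4 order: Si < S < Mg.

Mg > S > Si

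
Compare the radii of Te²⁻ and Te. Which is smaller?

Forming Te²⁻ adds 2 electrons to Te. More electron–electron repulsion in the same shell, with unchanged nuclear charge, lets the cloud expand.
An anion is larger than its parent atom: Te²⁻ > Te.

Te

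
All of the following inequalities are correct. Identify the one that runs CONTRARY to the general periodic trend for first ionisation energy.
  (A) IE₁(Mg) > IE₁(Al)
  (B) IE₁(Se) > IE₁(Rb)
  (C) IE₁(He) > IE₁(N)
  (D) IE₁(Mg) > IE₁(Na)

(A)

The general trend: first ionisation energy increases across a period and decreases down a group.
(A) Mg (period 3, group 2) vs Al (period 3, group 13): the stated order contradicts the simple trend.
(B) Se (period 4, group 16) vs Rb (period 5, group 1): the stated order agrees with the simple trend.
(C) He (period 1, group 18) vs N (period 2, group 15): the stated order agrees with the simple trend.
(D) Mg (period 3, group 2) vs Na (period 3, group 1): the stated order agrees with the simple trend.
The exception is (A): Al's single 3p electron is easier to remove than one from Mg's filled 3s².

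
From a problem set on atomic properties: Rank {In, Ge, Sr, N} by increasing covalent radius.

N, Ge, In, Sr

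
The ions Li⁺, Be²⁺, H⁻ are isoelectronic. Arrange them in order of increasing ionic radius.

All of these have 2 electrons, so size is governed by nuclear charge alone: the more protons, the stronger the pull on the same electron cloud, and the smaller the ion.
Nuclear charges: Be²⁺ (Z=4), Li⁺ (Z=3), H⁻ (Z=1).
Smallest to largest: Be²⁺ < Li⁺ < H⁻.

Be²⁺ < Li⁺ < H⁻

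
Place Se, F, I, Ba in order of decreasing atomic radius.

Ba > I > Se > F

F is in period 2, group 17; Se is in period 4, group 16; I is in period 5, group 17; Ba is in period 6, group 2.
Radius decreases left→right (rising Z_eff, same n) and increases top→bottom (higher n).
Here both period and group differ, so the two effects have to be weighed against each other.
Se > F: relative to F, both the across-period and down-group shifts push Se's atomic radius up.
I > Se: the two effects oppose for this pair; the down-group effect wins (133 vs 116 pm).
Ba > I: both effects reinforce here, so Ba is clearly the larger of the two.
Tabulated atomic radius (pm): F 64, Se 116, I 133, Ba 196.
So from largest to smallest: Ba > I > Se > F.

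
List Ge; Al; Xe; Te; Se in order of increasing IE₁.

Al < Ge < Te < Se < Xe

Al is in period 3, group 13; Ge is in period 4, group 14; Se is in period 4, group 16; Te is in period 5, group 16; Xe is in period 5, group 18.
IE₁ increases left→right with effective nuclear charge and decreases top→bottom as the valence shell moves farther out.
Here both period and group differ, so the two effects have to be weighed against each other.
Ge > Al: period and group pull opposite ways; the across-period shift dominates (762 vs 578 kJ/mol).
Te > Ge: period and group pull opposite ways; the across-period shift dominates (869 vs 762 kJ/mol).
Se > Te: they share group 16; the group trend gives Se the larger value.
Xe > Se: period and group pull opposite ways; the across-period shift dominates (1170 vs 941 kJ/mol).
Approximate values (kJ/mol): Al 578, Ge 762, Se 941, Te 869, Xe 1170.
So from lowest to highest: Al < Ge < Te < Se < Xe.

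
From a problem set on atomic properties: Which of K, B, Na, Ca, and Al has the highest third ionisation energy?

Na

The third ionization energy removes an electron from the +2 ion. For each element: K²⁺ is already 1 electron into the core; B²⁺ still has 1 valence electron; Na²⁺ is already 1 electron into the core; Ca²⁺ is the bare [Ar] core; Al²⁺ still has 1 valence electron.
Pulling an electron out of a noble-gas core costs far more than removing a remaining valence electron, so K, Ca and Na sit at the high end of IE_3.
Valence configurations: B²⁺ [He]2s¹, Al²⁺ [Ne]3s¹.
Tabulated IE_3 (kJ/mol): K 4420, B 3660, Na 6910, Ca 4912, Al 2745.
Putting it together, IE_3: Al < B < K < Ca < Na.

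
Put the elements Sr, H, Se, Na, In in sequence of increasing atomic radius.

H < Se < In < Na < Sr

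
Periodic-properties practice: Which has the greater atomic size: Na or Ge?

Na is in period 3, group 1; Ge is in period 4, group 14.
Radius decreases left→right (rising Z_eff, same n) and increases top→bottom (higher n).
Neither a single period nor a single group — weigh both effects.
Na > Ge: the two effects oppose for this pair; the across-period effect wins (155 vs 121 pm).
Tabulated atomic radius (pm): Na 155, Ge 121.
So Na has the greater atomic size (Na > Ge).

Na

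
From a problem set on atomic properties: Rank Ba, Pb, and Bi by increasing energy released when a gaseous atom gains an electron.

Ba, Pb, Bi

Ba is in period 6, group 2; Pb is in period 6, group 14; Bi is in period 6, group 15.
Atoms with high Z_eff and room in the valence shell (especially the halogens) have the most exothermic electron affinities.
All lie in period 6, so electron affinity increases left to right.
So from lowest to highest: Ba < Pb < Bi.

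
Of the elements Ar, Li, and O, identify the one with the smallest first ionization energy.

First ionization energy rises across a period (greater Z_eff holds electrons more tightly) and falls down a group (valence electrons are farther from the nucleus).
Neither a single period nor a single group — weigh both effects.
O > Li: O lies to the right of Li in period 2, so the across-period effect alone puts O higher.
Ar > O: the two effects oppose for this pair; the across-period effect wins (1521 vs 1314 kJ/mol).
Approximate values (kJ/mol): Li 520, O 1314, Ar 1521.
The smallest first ionization energy among these belongs to Li.

Li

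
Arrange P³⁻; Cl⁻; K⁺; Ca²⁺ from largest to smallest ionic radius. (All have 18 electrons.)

P³⁻ > Cl⁻ > K⁺ > Ca²⁺

All of these have 18 electrons, so size is governed by nuclear charge alone: the more protons, the stronger the pull on the same electron cloud, and the smaller the ion.
Nuclear charges: Ca²⁺ (Z=20), K⁺ (Z=19), Cl⁻ (Z=17), P³⁻ (Z=15).
Largest to smallest: P³⁻ > Cl⁻ > K⁺ > Ca²⁺.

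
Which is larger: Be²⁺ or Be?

Be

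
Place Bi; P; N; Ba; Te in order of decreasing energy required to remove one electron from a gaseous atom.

N > P > Te > Bi > Ba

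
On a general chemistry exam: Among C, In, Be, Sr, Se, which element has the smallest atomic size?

Be is in period 2, group 2; C is in period 2, group 14; Se is in period 4, group 16; Sr is in period 5, group 2; In is in period 5, group 13.
Atomic radius shrinks across a period as nuclear charge pulls the same shell inward, and grows down a group as new shells are added.
Here both period and group differ, so the two effects have to be weighed against each other.
Be > C: Be lies to the left of C in period 2, so the across-period effect alone puts Be larger.
Se > Be: the two effects oppose for this pair; the down-group effect wins (116 vs 102 pm).
In > Se: both effects reinforce here, so In is clearly the larger of the two.
Sr > In: both are in period 5; the period trend gives Sr the larger value.
Tabulated atomic radius (pm): Be 102, C 75, Se 116, Sr 185, In 142.
The smallest atomic size among these belongs to C.

C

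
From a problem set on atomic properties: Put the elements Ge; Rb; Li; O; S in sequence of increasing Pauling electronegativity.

Rb < Li < Ge < S < O

Li is in period 2, group 1; O is in period 2, group 16; S is in period 3, group 16; Ge is in period 4, group 14; Rb is in period 5, group 1.
Electronegativity increases across a period and decreases down a group, tracking effective nuclear charge and atomic size.
These span different periods and groups, so the two trends combine.
Li > Rb: they share group 1; the group trend gives Li the larger value.
Ge > Li: the two effects oppose for this pair; the across-period effect wins (2.01 vs 0.98).
S > Ge: both effects reinforce here, so S is clearly the higher of the two.
O > S: O sits above S in group 16, so the down-group effect alone puts O higher.
For reference (Pauling): Li 0.98, O 3.44, S 2.58, Ge 2.01, Rb 0.82.
So from lowest to highest: Rb < Li < Ge < S < O.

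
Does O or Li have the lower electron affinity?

Adding an electron releases more energy for atoms nearer the top right (short of the noble gases).
All lie in period 2, so electron affinity increases left to right.
So Li has the lower electron affinity (Li < O).

Li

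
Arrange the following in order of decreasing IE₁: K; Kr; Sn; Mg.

Kr > Mg > Sn > K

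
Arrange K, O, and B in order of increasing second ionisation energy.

B, K, O

Consider each +1 ion: K⁺ is the bare [Ar] core; O⁺ still has 5 valence electrons; B⁺ still has 2 valence electrons.
Usually core removal costs more than valence removal, but here the competition is close: a tightly held n=2 valence electron can cost more to remove than an n=3 core electron, so the actual values have to decide it.
Valence configurations: O⁺ [He]2s²2p³, B⁺ [He]2s².
Approximate IE_2 values (kJ/mol): K 3052, O 3388, B 2427.
Overall IE_2 order: B < K < O.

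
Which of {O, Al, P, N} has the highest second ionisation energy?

After 1 electron has been removed, what remains? O⁺ still has 5 valence electrons; Al⁺ still has 2 valence electrons; P⁺ still has 4 valence electrons; N⁺ still has 4 valence electrons.
All are still removing valence electrons, so compare the +1 ions as you would atoms: IE_2 generally rises across a period (higher Z_eff) and falls down a group (larger shell), subject to the usual subshell exceptions.
Valence configurations: O⁺ [He]2s²2p³, Al⁺ [Ne]3s², P⁺ [Ne]3s²3p², N⁺ [He]2s²2p².
Tabulated IE_2 (kJ/mol): O 3388, Al 1817, P 1907, N 2856.
Putting it together, IE_2: Al < P < N < O.

O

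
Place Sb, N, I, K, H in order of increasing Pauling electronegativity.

K, Sb, H, I, N

H is in period 1, group 1; N is in period 2, group 15; K is in period 4, group 1; Sb is in period 5, group 15; I is in period 5, group 17.
Electronegativity increases across a period and decreases down a group, tracking effective nuclear charge and atomic size.
Here both period and group differ, so the two effects have to be weighed against each other.
Sb > K: the two effects oppose for this pair; the across-period effect wins (2.05 vs 0.82).
H > Sb: period and group pull opposite ways; the down-group shift dominates (2.20 vs 2.05).
I > H: period and group pull opposite ways; the across-period shift dominates (2.66 vs 2.20).
N > I: the two effects oppose for this pair; the down-group effect wins (3.04 vs 2.66).
Tabulated electronegativity (Pauling): H 2.20, N 3.04, K 0.82, Sb 2.05, I 2.66.
So from lowest to highest: K < Sb < H < I < N.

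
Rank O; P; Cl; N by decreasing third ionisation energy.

O > N > Cl > P

The third ionization energy removes an electron from the +2 ion. For each element: O²⁺ still has 4 valence electrons; P²⁺ still has 3 valence electrons; Cl²⁺ still has 5 valence electrons; N²⁺ still has 3 valence electrons.
All are still removing valence electrons, so compare the +2 ions as you would atoms: IE_3 generally rises across a period (higher Z_eff) and falls down a group (larger shell), subject to the usual subshell exceptions.
Valence configurations: O²⁺ [He]2s²2p², P²⁺ [Ne]3s²3p¹, Cl²⁺ [Ne]3s²3p³, N²⁺ [He]2s²2p¹.
The numbers (kJ/mol): O 5300, P 2914, Cl 3822, N 4578.
Putting it together, IE_3: P < Cl < N < O.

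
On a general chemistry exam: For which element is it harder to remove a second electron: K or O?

The second ionization energy removes an electron from the +1 ion. For each element: K⁺ is the bare [Ar] core; O⁺ still has 5 valence electrons.
Usually core removal costs more than valence removal, but here the competition is close: a tightly held n=2 valence electron can cost more to remove than an n=3 core electron, so the actual values have to decide it.
Tabulated IE_2 (kJ/mol): K 3052, O 3388.
Putting it together, IE_2: K < O.

O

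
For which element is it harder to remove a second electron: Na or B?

After 1 electron has been removed, what remains? Na⁺ is the bare [Ne] core; B⁺ still has 2 valence electrons.
Pulling an electron out of a noble-gas core costs far more than removing a remaining valence electron, so Na sits at the high end of IE_2.
Approximate IE_2 values (kJ/mol): Na 4562, B 2427.
Putting it together, IE_2: B < Na.

Na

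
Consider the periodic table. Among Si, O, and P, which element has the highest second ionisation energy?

O

After 1 electron has been removed, what remains? Si⁺ still has 3 valence electrons; O⁺ still has 5 valence electrons; P⁺ still has 4 valence electrons.
All are still removing valence electrons, so compare the +1 ions as you would atoms: IE_2 generally rises across a period (higher Z_eff) and falls down a group (larger shell), subject to the usual subshell exceptions.
Valence configurations: Si⁺ [Ne]3s²3p¹, O⁺ [He]2s²2p³, P⁺ [Ne]3s²3p².
Approximate IE_2 values (kJ/mol): Si 1577, O 3388, P 1907.
Hence IE_2: Si < P < O.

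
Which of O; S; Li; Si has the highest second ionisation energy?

IE_2 is the cost of taking one more electron from the +1 cation: O⁺ still has 5 valence electrons; S⁺ still has 5 valence electrons; Li⁺ is the bare [He] core; Si⁺ still has 3 valence electrons.
Breaking into a closed-shell core is much more expensive than removing a leftover valence electron — Li has the largest IE_2 here.
Valence configurations: O⁺ [He]2s²2p³, S⁺ [Ne]3s²3p³, Si⁺ [Ne]3s²3p¹.
The numbers (kJ/mol): O 3388, S 2252, Li 7298, Si 1577.
Overall IE_2 order: Si < S < O < Li.

Li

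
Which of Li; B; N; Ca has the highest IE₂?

Li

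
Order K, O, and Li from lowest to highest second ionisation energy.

K, O, Li

Consider each +1 ion: K⁺ is the bare [Ar] core; O⁺ still has 5 valence electrons; Li⁺ is the bare [He] core.
Usually core removal costs more than valence removal, but here the competition is close: a tightly held n=2 valence electron can cost more to remove than an n=3 core electron, so the actual values have to decide it.
The numbers (kJ/mol): K 3052, O 3388, Li 7298.
Overall IE_2 order: K < O < Li.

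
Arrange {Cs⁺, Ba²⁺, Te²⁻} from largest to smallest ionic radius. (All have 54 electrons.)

All of these have 54 electrons, so size is governed by nuclear charge alone: the more protons, the stronger the pull on the same electron cloud, and the smaller the ion.
Nuclear charges: Ba²⁺ (Z=56), Cs⁺ (Z=55), Te²⁻ (Z=52).
Largest to smallest: Te²⁻ > Cs⁺ > Ba²⁺.

Te²⁻, Cs⁺, Ba²⁺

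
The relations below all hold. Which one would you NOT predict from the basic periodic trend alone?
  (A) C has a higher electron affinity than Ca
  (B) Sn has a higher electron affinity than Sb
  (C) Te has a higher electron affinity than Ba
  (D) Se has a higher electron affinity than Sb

The general trend: electron affinity increases across a period and decreases down a group.
(A) C (period 2, group 14) vs Ca (period 4, group 2): the stated order agrees with the simple trend.
(B) Sn (period 5, group 14) vs Sb (period 5, group 15): the stated order contradicts the simple trend.
(C) Te (period 5, group 16) vs Ba (period 6, group 2): the stated order agrees with the simple trend.
(D) Se (period 4, group 16) vs Sb (period 5, group 15): the stated order agrees with the simple trend.
The exception is (B): adding an electron to Sb's half-filled 5p³ is unfavourable, so Sn has the more exothermic EA.

(B)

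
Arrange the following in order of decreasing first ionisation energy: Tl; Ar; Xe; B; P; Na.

Ar > Xe > P > B > Tl > Na

B is in period 2, group 13; Na is in period 3, group 1; P is in period 3, group 15; Ar is in period 3, group 18; Xe is in period 5, group 18; Tl is in period 6, group 13.
Across a period the outer electron is held more tightly (higher IE₁); down a group it sits in a higher shell, more shielded, and comes off more easily.
These span different periods and groups, so the two trends combine.
Tl > Na: the two effects oppose for this pair; the across-period effect wins (589 vs 496 kJ/mol).
B > Tl: B sits above Tl in group 13, so the down-group effect alone puts B higher.
P > B: the two effects oppose for this pair; the across-period effect wins (1012 vs 801 kJ/mol).
Xe > P: period and group pull opposite ways; the across-period shift dominates (1170 vs 1012 kJ/mol).
Ar > Xe: Ar sits above Xe in group 18, so the down-group effect alone puts Ar higher.
For reference (kJ/mol): B 801, Na 496, P 1012, Ar 1521, Xe 1170, Tl 589.
So from highest to lowest: Ar > Xe > P > B > Tl > Na.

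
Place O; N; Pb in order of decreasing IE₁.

N is in period 2, group 15; O is in period 2, group 16; Pb is in period 6, group 14.
Removing the outermost electron gets harder across a period and easier down a group.
These span different periods and groups, so the two trends combine.
O > Pb: relative to Pb, both the across-period and down-group shifts push O's first ionization energy up.
N > O: this pair runs against the simple trend — see the exception note.
Note the exception: N has a higher first ionization energy than O, contrary to the simple trend — pairing an electron in O's 2p⁴ costs repulsion energy, so O ionizes more easily than half-filled N (2p³).
Approximate values (kJ/mol): N 1402, O 1314, Pb 716.
So from highest to lowest: N > O > Pb.

N, O, Pb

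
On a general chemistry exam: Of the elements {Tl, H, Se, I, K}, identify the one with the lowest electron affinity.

H is in period 1, group 1; K is in period 4, group 1; Se is in period 4, group 16; I is in period 5, group 17; Tl is in period 6, group 13.
Atoms with high Z_eff and room in the valence shell (especially the halogens) have the most exothermic electron affinities.
These span different periods and groups, so the two trends combine.
K > Tl: the two effects oppose for this pair; the down-group effect wins (48 vs 19 kJ/mol).
H > K: H sits above K in group 1, so the down-group effect alone puts H higher.
Se > H: the two effects oppose for this pair; the across-period effect wins (195 vs 73 kJ/mol).
I > Se: the two effects oppose for this pair; the across-period effect wins (295 vs 195 kJ/mol).
Tabulated electron affinity (kJ/mol): H 73, K 48, Se 195, I 295, Tl 19.
The lowest electron affinity among these belongs to Tl.

Tl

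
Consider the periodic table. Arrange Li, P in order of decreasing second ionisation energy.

After 1 electron has been removed, what remains? Li⁺ is the bare [He] core; P⁺ still has 4 valence electrons.
Pulling an electron out of a noble-gas core costs far more than removing a remaining valence electron, so Li sits at the high end of IE_2.
The numbers (kJ/mol): Li 7298, P 1907.
Overall IE_2 order: P < Li.

Li > P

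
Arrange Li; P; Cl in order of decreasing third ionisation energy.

Li, Cl, P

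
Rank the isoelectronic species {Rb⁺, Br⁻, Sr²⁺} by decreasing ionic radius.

Br⁻, Rb⁺, Sr²⁺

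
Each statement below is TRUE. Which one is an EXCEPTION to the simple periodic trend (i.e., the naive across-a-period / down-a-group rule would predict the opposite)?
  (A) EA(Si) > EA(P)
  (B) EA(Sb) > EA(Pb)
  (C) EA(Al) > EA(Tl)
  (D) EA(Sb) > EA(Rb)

(A)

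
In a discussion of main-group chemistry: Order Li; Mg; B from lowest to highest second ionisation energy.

Mg < B < Li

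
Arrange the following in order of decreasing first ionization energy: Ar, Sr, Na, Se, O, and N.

Ar > N > O > Se > Sr > Na

N is in period 2, group 15; O is in period 2, group 16; Na is in period 3, group 1; Ar is in period 3, group 18; Se is in period 4, group 16; Sr is in period 5, group 2.
Across a period the outer electron is held more tightly (higher IE₁); down a group it sits in a higher shell, more shielded, and comes off more easily.
These span different periods and groups, so the two trends combine.
Sr > Na: the two effects oppose for this pair; the across-period effect wins (550 vs 496 kJ/mol).
Se > Sr: both effects reinforce here, so Se is clearly the higher of the two.
O > Se: they share group 16; the group trend gives O the larger value.
N > O: this pair runs against the simple trend — see the exception note.
Ar > N: the two effects oppose for this pair; the across-period effect wins (1521 vs 1402 kJ/mol).
Note the exception: N has a higher first ionization energy than O, contrary to the simple trend — pairing an electron in O's 2p⁴ costs repulsion energy, so O ionizes more easily than half-filled N (2p³).
Tabulated first ionization energy (kJ/mol): N 1402, O 1314, Na 496, Ar 1521, Se 941, Sr 550.
So from highest to lowest: Ar > N > O > Se > Sr > Na.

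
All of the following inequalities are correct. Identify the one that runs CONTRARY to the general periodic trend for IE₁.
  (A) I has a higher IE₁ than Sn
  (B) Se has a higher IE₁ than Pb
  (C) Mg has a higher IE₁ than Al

(C)

The general trend: IE₁ increases across a period and decreases down a group.
(A) I (period 5, group 17) vs Sn (period 5, group 14): the stated order agrees with the simple trend.
(B) Se (period 4, group 16) vs Pb (period 6, group 14): the stated order agrees with the simple trend.
(C) Mg (period 3, group 2) vs Al (period 3, group 13): the stated order contradicts the simple trend.
The exception is (C): Al's single 3p electron is easier to remove than one from Mg's filled 3s².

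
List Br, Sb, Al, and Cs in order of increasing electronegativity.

Al is in period 3, group 13; Br is in period 4, group 17; Sb is in period 5, group 15; Cs is in period 6, group 1.
Smaller atoms with higher effective nuclear charge are more electronegative.
Neither a single period nor a single group — weigh both effects.
Al > Cs: both effects reinforce here, so Al is clearly the higher of the two.
Sb > Al: the two effects oppose for this pair; the across-period effect wins (2.05 vs 1.61).
Br > Sb: relative to Sb, both the across-period and down-group shifts push Br's electronegativity up.
Approximate values (Pauling): Al 1.61, Br 2.96, Sb 2.05, Cs 0.79.
So from lowest to highest: Cs < Al < Sb < Br.

Cs < Al < Sb < Br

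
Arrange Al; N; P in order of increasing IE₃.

Consider each +2 ion: Al²⁺ still has 1 valence electron; N²⁺ still has 3 valence electrons; P²⁺ still has 3 valence electrons.
All are still removing valence electrons, so compare the +2 ions as you would atoms: IE_3 generally rises across a period (higher Z_eff) and falls down a group (larger shell), subject to the usual subshell exceptions.
Valence configurations: Al²⁺ [Ne]3s¹, N²⁺ [He]2s²2p¹, P²⁺ [Ne]3s²3p¹.
Approximate IE_3 values (kJ/mol): Al 2745, N 4578, P 2914.
Putting it together, IE_3: Al < P < N.

Al < P < N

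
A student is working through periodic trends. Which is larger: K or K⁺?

Forming K⁺ removes 1 electron from K. Fewer electrons for the same nuclear charge means less shielding and a higher Z_eff on the remaining electrons, and for main-group metals the entire outer shell is lost.
A cation is smaller than its parent atom: K⁺ < K.

K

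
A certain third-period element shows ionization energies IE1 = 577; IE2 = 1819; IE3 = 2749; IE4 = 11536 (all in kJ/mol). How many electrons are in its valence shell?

Look for the largest jump between consecutive ionization energies: IE4/IE3 ≈ 4.2, far larger than any earlier ratio.
That jump marks the point where a core electron is being removed. So the atom has 3 valence electrons.

3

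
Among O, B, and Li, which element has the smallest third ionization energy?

B

The third ionization energy removes an electron from the +2 ion. For each element: O²⁺ still has 4 valence electrons; B²⁺ still has 1 valence electron; Li²⁺ is already 1 electron into the core.
Breaking into a closed-shell core is much more expensive than removing a leftover valence electron — Li has the largest IE_3 here.
Valence configurations: O²⁺ [He]2s²2p², B²⁺ [He]2s¹.
Tabulated IE_3 (kJ/mol): O 5300, B 3660, Li 11815.
Overall IE_3 order: B < O < Li.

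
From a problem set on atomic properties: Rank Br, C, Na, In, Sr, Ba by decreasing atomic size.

C is in period 2, group 14; Na is in period 3, group 1; Br is in period 4, group 17; Sr is in period 5, group 2; In is in period 5, group 13; Ba is in period 6, group 2.
Radius decreases left→right (rising Z_eff, same n) and increases top→bottom (higher n).
Here both period and group differ, so the two effects have to be weighed against each other.
Br > C: the two effects oppose for this pair; the down-group effect wins (114 vs 75 pm).
In > Br: both effects reinforce here, so In is clearly the larger of the two.
Na > In: the two effects oppose for this pair; the across-period effect wins (155 vs 142 pm).
Sr > Na: period and group pull opposite ways; the down-group shift dominates (185 vs 155 pm).
Ba > Sr: Ba sits below Sr in group 2, so the down-group effect alone puts Ba larger.
For reference (pm): C 75, Na 155, Br 114, Sr 185, In 142, Ba 196.
So from largest to smallest: Ba > Sr > Na > In > Br > C.

Ba, Sr, Na, In, Br, C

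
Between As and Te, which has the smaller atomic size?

As

As is in period 4, group 15; Te is in period 5, group 16.
Across a period the added protons contract the valence shell; down a group each new principal shell makes the atom larger.
A diagonal step moves right (one effect) and down (the opposite effect) at once.
Te > As: period and group pull opposite ways; the down-group shift dominates (136 vs 121 pm).
Tabulated atomic radius (pm): As 121, Te 136.
So As has the smaller atomic size (As < Te).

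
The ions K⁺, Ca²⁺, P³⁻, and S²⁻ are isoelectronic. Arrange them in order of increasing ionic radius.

All of these have 18 electrons, so size is governed by nuclear charge alone: the more protons, the stronger the pull on the same electron cloud, and the smaller the ion.
Nuclear charges: Ca²⁺ (Z=20), K⁺ (Z=19), S²⁻ (Z=16), P³⁻ (Z=15).
Smallest to largest: Ca²⁺ < K⁺ < S²⁻ < P³⁻.

Ca²⁺ < K⁺ < S²⁻ < P³⁻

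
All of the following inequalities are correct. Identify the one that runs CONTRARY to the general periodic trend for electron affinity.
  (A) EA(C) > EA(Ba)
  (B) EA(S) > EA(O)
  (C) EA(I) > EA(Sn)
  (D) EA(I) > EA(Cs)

(B)

The general trend: electron affinity increases across a period and decreases down a group.
(A) C (period 2, group 14) vs Ba (period 6, group 2): the stated order agrees with the simple trend.
(B) S (period 3, group 16) vs O (period 2, group 16): the stated order contradicts the simple trend.
(C) I (period 5, group 17) vs Sn (period 5, group 14): the stated order agrees with the simple trend.
(D) I (period 5, group 17) vs Cs (period 6, group 1): the stated order agrees with the simple trend.
The exception is (B): the compact 2p subshell of O repels the added electron more than S's larger 3p does.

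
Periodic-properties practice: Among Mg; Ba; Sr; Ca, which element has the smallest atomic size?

Atomic radius shrinks across a period as nuclear charge pulls the same shell inward, and grows down a group as new shells are added.
All are in group 2, so atomic radius increases down the group.
The smallest atomic size among these belongs to Mg.

Mg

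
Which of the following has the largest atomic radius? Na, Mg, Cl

Na

Across a period the added protons contract the valence shell; down a group each new principal shell makes the atom larger.
All lie in period 3, so atomic radius increases right to left.
The largest atomic radius among these belongs to Na.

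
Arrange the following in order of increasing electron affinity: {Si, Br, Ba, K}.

Si is in period 3, group 14; K is in period 4, group 1; Br is in period 4, group 17; Ba is in period 6, group 2.
EA tends to increase across a period and decrease down a group, though the pattern is less regular than for IE or radius.
These span different periods and groups, so the two trends combine.
K > Ba: the two effects oppose for this pair; the down-group effect wins (48 vs 14 kJ/mol).
Si > K: both effects reinforce here, so Si is clearly the higher of the two.
Br > Si: the two effects oppose for this pair; the across-period effect wins (325 vs 134 kJ/mol).
Tabulated electron affinity (kJ/mol): Si 134, K 48, Br 325, Ba 14.
So from lowest to highest: Ba < K < Si < Br.

Ba, K, Si, Br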